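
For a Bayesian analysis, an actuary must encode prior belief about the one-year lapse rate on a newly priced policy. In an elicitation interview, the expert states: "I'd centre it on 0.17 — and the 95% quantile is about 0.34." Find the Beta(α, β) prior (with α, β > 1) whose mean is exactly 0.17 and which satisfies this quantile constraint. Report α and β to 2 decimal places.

α ≈ 2.75, β ≈ 13.40

With mean 0.17 fixed, write α = 0.17s, β = 0.83s where s = α+β.
Need P(θ < 0.34) = 0.95 under Beta(0.17s, 0.83s). Normal approximation: (q−m)/√(m(1−m)/s) ≈ z_{0.95} = 1.64, so s ≈ 0.17·0.83·(1.64)²/(0.34−0.17)² = 13.2.
At s = 13.2: P(θ<0.34) ≈ 0.935. Adjusting to match 0.95 gives s ≈ 16.15.
So α = 0.17·16.15 ≈ 2.75, β = 0.83·16.15 ≈ 13.40.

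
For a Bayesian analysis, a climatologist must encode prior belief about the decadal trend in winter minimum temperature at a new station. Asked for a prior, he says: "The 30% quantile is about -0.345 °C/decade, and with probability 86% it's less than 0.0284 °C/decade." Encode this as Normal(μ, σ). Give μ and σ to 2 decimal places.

For Normal(μ,σ), the p-quantile is μ + z_p·σ. Here z_{0.3} = -0.5244, z_{0.86} = 1.08.
So -0.345 = μ − 0.5244σ and 0.0284 = μ + 1.08σ.
Subtracting: σ = (0.0284 − -0.345)/(1.08 − (-0.5244)) = 0.23.
Then μ = -0.345 − (-0.5244)·0.23 = -0.22.

μ = -0.22, σ = 0.23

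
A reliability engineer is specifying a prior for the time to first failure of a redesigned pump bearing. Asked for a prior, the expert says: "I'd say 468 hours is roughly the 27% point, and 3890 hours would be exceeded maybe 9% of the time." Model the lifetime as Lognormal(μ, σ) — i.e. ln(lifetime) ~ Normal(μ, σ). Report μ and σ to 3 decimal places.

μ ≈ 6.813, σ ≈ 1.084

If T ~ Lognormal(μ,σ) then ln T ~ Normal(μ,σ), so the p-quantile of ln T is μ + z_p·σ.
ln(468) = 6.148 and ln(3890) = 8.266; z_{0.27} = -0.6128, z_{0.91} = 1.341.
σ = (8.266 − 6.148)/(1.341 − (-0.6128)) = 1.084.
μ = 6.148 − (-0.6128)·1.084 = 6.813.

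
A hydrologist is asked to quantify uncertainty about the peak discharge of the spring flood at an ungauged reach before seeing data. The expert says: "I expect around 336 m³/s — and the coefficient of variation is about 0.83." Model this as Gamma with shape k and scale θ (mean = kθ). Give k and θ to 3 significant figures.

k ≈ 1.45, θ ≈ 231

For Gamma(k, scale θ): mean = kθ, variance = kθ², so CV = 1/√k.
CV = 0.83, hence k = 1/CV² = 1.45.
Then θ = mean/k = 336/1.45 = 231.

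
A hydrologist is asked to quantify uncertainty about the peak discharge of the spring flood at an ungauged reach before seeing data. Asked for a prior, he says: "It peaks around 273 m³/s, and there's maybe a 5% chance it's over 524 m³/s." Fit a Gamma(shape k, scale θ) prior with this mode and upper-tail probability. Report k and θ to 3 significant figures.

k ≈ 7.54, θ ≈ 41.8

Gamma(k,θ) with k>1 has mode (k−1)θ, so θ = 273/(k−1).
Need P(X < 524) = 0.95 with θ tied to k this way. Start at k = 2, θ = 273: P(X<524) ≈ 0.572.
Too low — raise k to concentrate. Iterating converges to k ≈ 7.54.
Then θ = 273/(7.54−1) ≈ 41.8.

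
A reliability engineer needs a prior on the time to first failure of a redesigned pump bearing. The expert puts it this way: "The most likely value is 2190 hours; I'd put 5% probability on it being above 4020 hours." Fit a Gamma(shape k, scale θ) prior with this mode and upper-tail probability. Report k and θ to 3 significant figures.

Gamma(k,θ) with k>1 has mode (k−1)θ, so θ = 2190/(k−1).
Need P(X < 4020) = 0.95 with θ tied to k this way. Start at k = 2, θ = 2190: P(X<4020) ≈ 0.548.
Too low — raise k to concentrate. Iterating converges to k ≈ 8.55.
Then θ = 2190/(8.55−1) ≈ 290.

k ≈ 8.55, θ ≈ 290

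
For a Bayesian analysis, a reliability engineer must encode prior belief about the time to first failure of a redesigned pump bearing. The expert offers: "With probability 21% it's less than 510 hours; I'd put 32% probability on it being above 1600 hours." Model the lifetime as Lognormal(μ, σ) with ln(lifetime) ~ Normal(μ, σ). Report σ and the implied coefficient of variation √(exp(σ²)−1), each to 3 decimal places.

If T ~ Lognormal(μ,σ) then ln T ~ Normal(μ,σ), so the p-quantile of ln T is μ + z_p·σ.
ln(510) = 6.234 and ln(1600) = 7.378; z_{0.21} = -0.8064, z_{0.68} = 0.4677.
σ = (7.378 − 6.234)/(0.4677 − (-0.8064)) = 0.897.
μ = 6.234 − (-0.8064)·0.897 = 6.958.
CV = √(exp(σ²)−1) = √(exp(0.8053)−1) = 1.112.

σ ≈ 0.897, CV ≈ 1.112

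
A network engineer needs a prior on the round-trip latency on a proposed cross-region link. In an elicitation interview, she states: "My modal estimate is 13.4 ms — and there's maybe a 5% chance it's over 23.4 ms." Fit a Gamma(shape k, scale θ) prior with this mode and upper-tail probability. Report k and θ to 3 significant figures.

Gamma(k,θ) with k>1 has mode (k−1)θ, so θ = 13.4/(k−1).
Need P(X < 23.4) = 0.95 with θ tied to k this way. Start at k = 2, θ = 13.4: P(X<23.4) ≈ 0.521.
Too low — raise k to concentrate. Iterating converges to k ≈ 9.98.
Then θ = 13.4/(9.98−1) ≈ 1.49.

k ≈ 9.98, θ ≈ 1.49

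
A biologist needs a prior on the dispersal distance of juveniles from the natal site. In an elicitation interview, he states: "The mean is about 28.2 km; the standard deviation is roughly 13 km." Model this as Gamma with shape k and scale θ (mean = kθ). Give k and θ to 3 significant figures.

For Gamma(k, scale θ): mean = kθ, variance = kθ², so CV = 1/√k.
CV = SD/mean = 13/28.2 = 0.461, hence k = 1/CV² = 4.71.
Then θ = mean/k = 28.2/4.71 = 5.99.

k ≈ 4.71, θ ≈ 5.99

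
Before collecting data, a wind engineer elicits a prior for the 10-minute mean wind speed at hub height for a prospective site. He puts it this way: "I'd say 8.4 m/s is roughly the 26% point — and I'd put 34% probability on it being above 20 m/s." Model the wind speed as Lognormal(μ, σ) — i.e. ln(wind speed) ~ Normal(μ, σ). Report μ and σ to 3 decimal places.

μ ≈ 2.657, σ ≈ 0.822

If T ~ Lognormal(μ,σ) then ln T ~ Normal(μ,σ), so the p-quantile of ln T is μ + z_p·σ.
ln(8.4) = 2.128 and ln(20) = 2.996; z_{0.26} = -0.6433, z_{0.66} = 0.4125.
σ = (2.996 − 2.128)/(0.4125 − (-0.6433)) = 0.822.
μ = 2.128 − (-0.6433)·0.822 = 2.657.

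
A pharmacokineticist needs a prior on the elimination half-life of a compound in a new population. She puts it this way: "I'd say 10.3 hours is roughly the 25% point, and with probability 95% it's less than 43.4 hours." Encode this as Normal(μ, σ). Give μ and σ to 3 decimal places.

For Normal(μ,σ), the p-quantile is μ + z_p·σ. Here z_{0.25} = -0.6745, z_{0.95} = 1.645.
So 10.3 = μ − 0.6745σ and 43.4 = μ + 1.645σ.
Subtracting: σ = (43.4 − 10.3)/(1.645 − (-0.6745)) = 14.271.
Then μ = 10.3 − (-0.6745)·14.271 = 19.926.

μ = 19.926, σ = 14.271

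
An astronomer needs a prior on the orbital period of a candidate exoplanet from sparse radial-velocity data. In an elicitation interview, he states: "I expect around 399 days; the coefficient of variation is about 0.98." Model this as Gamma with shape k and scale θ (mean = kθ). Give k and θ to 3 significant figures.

For Gamma(k, scale θ): mean = kθ, variance = kθ², so CV = 1/√k.
CV = 0.98, hence k = 1/CV² = 1.04.
Then θ = mean/k = 399/1.04 = 383.

k ≈ 1.04, θ ≈ 383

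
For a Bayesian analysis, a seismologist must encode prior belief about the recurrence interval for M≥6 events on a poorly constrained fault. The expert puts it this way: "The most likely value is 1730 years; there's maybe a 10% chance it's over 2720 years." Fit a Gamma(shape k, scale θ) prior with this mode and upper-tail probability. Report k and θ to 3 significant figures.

k ≈ 10.2, θ ≈ 189

Gamma(k,θ) with k>1 has mode (k−1)θ, so θ = 1730/(k−1).
Need P(X < 2720) = 0.9 with θ tied to k this way. Start at k = 2, θ = 1730: P(X<2720) ≈ 0.466.
Too low — raise k to concentrate. Iterating converges to k ≈ 10.2.
Then θ = 1730/(10.2−1) ≈ 189.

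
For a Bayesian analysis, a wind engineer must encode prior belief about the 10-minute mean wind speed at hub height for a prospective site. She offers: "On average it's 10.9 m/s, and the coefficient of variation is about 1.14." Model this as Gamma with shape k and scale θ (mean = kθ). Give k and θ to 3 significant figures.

k ≈ 0.769, θ ≈ 14.2

For Gamma(k, scale θ): mean = kθ, variance = kθ², so CV = 1/√k.
CV = 1.14, hence k = 1/CV² = 0.769.
Then θ = mean/k = 10.9/0.769 = 14.2.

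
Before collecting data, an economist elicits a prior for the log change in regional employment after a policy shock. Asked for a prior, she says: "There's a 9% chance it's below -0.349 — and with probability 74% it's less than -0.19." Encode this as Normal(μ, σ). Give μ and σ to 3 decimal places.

μ = -0.242, σ = 0.080

The p-quantile of Normal(μ,σ) is μ + z_p·σ, with z_{0.09} = -1.341 and z_{0.74} = 0.6433.
Eliminate σ: μ = (z₂·x₁ − z₁·x₂)/(z₂ − z₁) = (0.6433·-0.349 − (-1.341)·-0.19)/1.984 = -0.242.
Then σ = (x₂ − x₁)/(z₂ − z₁) = (-0.19 − -0.349)/1.984 = 0.080.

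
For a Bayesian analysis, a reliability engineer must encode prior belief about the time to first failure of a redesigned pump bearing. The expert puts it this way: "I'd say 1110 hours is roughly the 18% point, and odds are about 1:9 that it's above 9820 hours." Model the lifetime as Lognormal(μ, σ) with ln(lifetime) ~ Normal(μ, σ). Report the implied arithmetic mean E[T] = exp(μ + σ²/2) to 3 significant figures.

E[T] ≈ 4500 hours

If T ~ Lognormal(μ,σ) then ln T ~ Normal(μ,σ), so the p-quantile of ln T is μ + z_p·σ.
ln(1110) = 7.012 and ln(9820) = 9.192; z_{0.18} = -0.9154, z_{0.9} = 1.282.
σ = (9.192 − 7.012)/(1.282 − (-0.9154)) = 0.992.
μ = 7.012 − (-0.9154)·0.992 = 7.920.
E[T] = exp(μ + σ²/2) = exp(7.920 + 0.4924) = 4500 hours.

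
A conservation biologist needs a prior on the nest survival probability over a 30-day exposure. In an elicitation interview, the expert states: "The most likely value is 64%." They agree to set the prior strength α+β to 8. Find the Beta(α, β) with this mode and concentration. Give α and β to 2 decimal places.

α = 4.84, β = 3.16

For α,β > 1 the Beta mode is (α−1)/(α+β−2). With α+β = 8, the mode is (α−1)/6.
Set (α−1)/6 = 0.64 → α = 1 + 0.64·6 = 4.84.
β = 8 − α = 3.16.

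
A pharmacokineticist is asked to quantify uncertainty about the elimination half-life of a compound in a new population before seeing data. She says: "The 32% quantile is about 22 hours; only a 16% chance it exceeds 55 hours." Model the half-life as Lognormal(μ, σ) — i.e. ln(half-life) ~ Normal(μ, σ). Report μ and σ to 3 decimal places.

If T ~ Lognormal(μ,σ) then ln T ~ Normal(μ,σ), so the p-quantile of ln T is μ + z_p·σ.
ln(22) = 3.091 and ln(55) = 4.007; z_{0.32} = -0.4677, z_{0.84} = 0.9945.
σ = (4.007 − 3.091)/(0.9945 − (-0.4677)) = 0.627.
μ = 3.091 − (-0.4677)·0.627 = 3.384.

μ ≈ 3.384, σ ≈ 0.627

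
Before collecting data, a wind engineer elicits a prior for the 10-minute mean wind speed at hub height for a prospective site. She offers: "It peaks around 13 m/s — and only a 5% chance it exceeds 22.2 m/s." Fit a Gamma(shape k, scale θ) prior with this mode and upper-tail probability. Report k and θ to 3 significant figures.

Gamma(k,θ) with k>1 has mode (k−1)θ, so θ = 13/(k−1).
Need P(X < 22.2) = 0.95 with θ tied to k this way. Start at k = 2, θ = 13: P(X<22.2) ≈ 0.509.
Too low — raise k to concentrate. Iterating converges to k ≈ 10.7.
Then θ = 13/(10.7−1) ≈ 1.33.

k ≈ 10.7, θ ≈ 1.33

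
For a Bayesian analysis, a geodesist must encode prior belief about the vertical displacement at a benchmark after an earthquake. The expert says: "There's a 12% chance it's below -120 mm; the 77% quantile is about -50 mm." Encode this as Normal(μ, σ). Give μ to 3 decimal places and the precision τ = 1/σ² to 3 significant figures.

μ = -77.024, τ = 0.000748

The p-quantile of Normal(μ,σ) is μ + z_p·σ, with z_{0.12} = -1.175 and z_{0.77} = 0.7388.
Eliminate σ: μ = (z₂·x₁ − z₁·x₂)/(z₂ − z₁) = (0.7388·-120 − (-1.175)·-50)/1.914 = -77.024.
Then σ = (x₂ − x₁)/(z₂ − z₁) = (-50 − -120)/1.914 = 36.576.
Precision τ = 1/σ² = 1/36.58² = 0.000748.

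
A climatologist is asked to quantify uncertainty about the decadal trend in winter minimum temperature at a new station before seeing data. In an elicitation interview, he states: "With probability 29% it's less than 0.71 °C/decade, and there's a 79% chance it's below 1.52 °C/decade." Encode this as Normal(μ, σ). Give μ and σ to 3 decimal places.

μ = 1.040, σ = 0.596

The p-quantile of Normal(μ,σ) is μ + z_p·σ, with z_{0.29} = -0.5534 and z_{0.79} = 0.8064.
Eliminate σ: μ = (z₂·x₁ − z₁·x₂)/(z₂ − z₁) = (0.8064·0.71 − (-0.5534)·1.52)/1.36 = 1.040.
Then σ = (x₂ − x₁)/(z₂ − z₁) = (1.52 − 0.71)/1.36 = 0.596.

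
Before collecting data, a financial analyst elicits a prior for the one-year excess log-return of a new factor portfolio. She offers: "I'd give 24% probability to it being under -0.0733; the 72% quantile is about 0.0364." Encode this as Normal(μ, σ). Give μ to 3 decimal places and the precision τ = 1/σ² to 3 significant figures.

For Normal(μ,σ), the p-quantile is μ + z_p·σ. Here z_{0.24} = -0.7063, z_{0.72} = 0.5828.
So -0.0733 = μ − 0.7063σ and 0.0364 = μ + 0.5828σ.
Subtracting: σ = (0.0364 − -0.0733)/(0.5828 − (-0.7063)) = 0.085.
Then μ = -0.0733 − (-0.7063)·0.085 = -0.013.
Precision τ = 1/σ² = 1/0.0851² = 138.

μ = -0.013, τ = 138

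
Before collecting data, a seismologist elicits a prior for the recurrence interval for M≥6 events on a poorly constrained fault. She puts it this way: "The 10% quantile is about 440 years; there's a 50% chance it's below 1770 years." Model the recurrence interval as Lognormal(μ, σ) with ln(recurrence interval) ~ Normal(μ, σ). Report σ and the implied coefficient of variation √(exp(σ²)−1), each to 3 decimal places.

σ ≈ 1.086, CV ≈ 1.501

If T ~ Lognormal(μ,σ) then ln T ~ Normal(μ,σ), so the p-quantile of ln T is μ + z_p·σ.
ln(440) = 6.087 and ln(1770) = 7.479; z_{0.1} = -1.282, z_{0.5} = 0.
σ = (7.479 − 6.087)/(0 − (-1.282)) = 1.086.
μ = 6.087 − (-1.282)·1.086 = 7.479.
CV = √(exp(σ²)−1) = √(exp(1.1797)−1) = 1.501.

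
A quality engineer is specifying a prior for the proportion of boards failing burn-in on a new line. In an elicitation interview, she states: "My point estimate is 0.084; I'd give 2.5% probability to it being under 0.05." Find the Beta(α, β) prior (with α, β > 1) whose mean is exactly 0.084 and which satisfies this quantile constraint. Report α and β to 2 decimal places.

α ≈ 17.06, β ≈ 186.06

With mean 0.084 fixed, write α = 0.084s, β = 0.916s where s = α+β.
Need P(θ < 0.05) = 0.025 under Beta(0.084s, 0.916s). Normal approximation: (q−m)/√(m(1−m)/s) ≈ z_{0.025} = -1.96, so s ≈ 0.084·0.916·(-1.96)²/(0.05−0.084)² = 255.7.
At s = 255.7: P(θ<0.05) ≈ 0.013. Adjusting to match 0.025 gives s ≈ 203.13.
So α = 0.084·203.13 ≈ 17.06, β = 0.916·203.13 ≈ 186.06.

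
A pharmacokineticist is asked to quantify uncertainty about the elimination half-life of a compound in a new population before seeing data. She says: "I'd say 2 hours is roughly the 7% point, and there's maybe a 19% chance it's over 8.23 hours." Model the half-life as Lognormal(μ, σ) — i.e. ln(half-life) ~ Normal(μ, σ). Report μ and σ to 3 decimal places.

If T ~ Lognormal(μ,σ) then ln T ~ Normal(μ,σ), so the p-quantile of ln T is μ + z_p·σ.
ln(2) = 0.6931 and ln(8.23) = 2.108; z_{0.07} = -1.476, z_{0.81} = 0.8779.
σ = (2.108 − 0.6931)/(0.8779 − (-1.476)) = 0.601.
μ = 0.6931 − (-1.476)·0.601 = 1.580.

μ ≈ 1.580, σ ≈ 0.601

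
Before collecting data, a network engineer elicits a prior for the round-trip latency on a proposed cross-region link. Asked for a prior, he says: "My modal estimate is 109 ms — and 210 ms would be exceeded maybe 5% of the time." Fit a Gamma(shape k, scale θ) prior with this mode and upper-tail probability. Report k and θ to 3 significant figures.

k ≈ 7.46, θ ≈ 16.9

Gamma(k,θ) with k>1 has mode (k−1)θ, so θ = 109/(k−1).
Need P(X < 210) = 0.95 with θ tied to k this way. Start at k = 2, θ = 109: P(X<210) ≈ 0.574.
Too low — raise k to concentrate. Iterating converges to k ≈ 7.46.
Then θ = 109/(7.46−1) ≈ 16.9.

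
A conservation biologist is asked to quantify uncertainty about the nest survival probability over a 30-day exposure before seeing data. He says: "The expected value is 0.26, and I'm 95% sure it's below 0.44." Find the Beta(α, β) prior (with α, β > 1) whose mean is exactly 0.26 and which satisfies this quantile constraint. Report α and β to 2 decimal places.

With mean 0.26 fixed, write α = 0.26s, β = 0.74s where s = α+β.
Need P(θ < 0.44) = 0.95 under Beta(0.26s, 0.74s). Normal approximation: (q−m)/√(m(1−m)/s) ≈ z_{0.95} = 1.64, so s ≈ 0.26·0.74·(1.64)²/(0.44−0.26)² = 16.1.
At s = 16.1: P(θ<0.44) ≈ 0.941. Adjusting to match 0.95 gives s ≈ 18.04.
So α = 0.26·18.04 ≈ 4.69, β = 0.74·18.04 ≈ 13.35.

α ≈ 4.69, β ≈ 13.35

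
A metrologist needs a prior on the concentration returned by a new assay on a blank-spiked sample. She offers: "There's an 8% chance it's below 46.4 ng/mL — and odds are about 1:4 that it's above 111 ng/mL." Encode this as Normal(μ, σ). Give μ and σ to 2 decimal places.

For Normal(μ,σ), the p-quantile is μ + z_p·σ. Here z_{0.08} = -1.405, z_{0.8} = 0.8416.
So 46.4 = μ − 1.405σ and 111 = μ + 0.8416σ.
Subtracting: σ = (111 − 46.4)/(0.8416 − (-1.405)) = 28.75.
Then μ = 46.4 − (-1.405)·28.75 = 86.80.

μ = 86.80, σ = 28.75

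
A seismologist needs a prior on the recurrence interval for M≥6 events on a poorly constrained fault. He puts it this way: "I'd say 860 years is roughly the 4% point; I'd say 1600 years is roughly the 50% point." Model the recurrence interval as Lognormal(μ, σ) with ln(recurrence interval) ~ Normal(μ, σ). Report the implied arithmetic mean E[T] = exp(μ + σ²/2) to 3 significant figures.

E[T] ≈ 1700 years

If T ~ Lognormal(μ,σ) then ln T ~ Normal(μ,σ), so the p-quantile of ln T is μ + z_p·σ.
ln(860) = 6.757 and ln(1600) = 7.378; z_{0.04} = -1.751, z_{0.5} = 0.
σ = (7.378 − 6.757)/(0 − (-1.751)) = 0.355.
μ = 6.757 − (-1.751)·0.355 = 7.378.
E[T] = exp(μ + σ²/2) = exp(7.378 + 0.0629) = 1700 years.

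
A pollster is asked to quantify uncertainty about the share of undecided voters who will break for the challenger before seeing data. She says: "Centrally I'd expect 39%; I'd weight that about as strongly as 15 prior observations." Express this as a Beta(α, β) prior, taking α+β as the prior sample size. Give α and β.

α = 5.85, β = 9.15

Under the effective-sample-size interpretation, Beta(α, β) has prior mean α/(α+β) and prior sample size α+β.
So α+β = 15 and α/(α+β) = 0.39, giving α = 0.39·15 = 5.85 and β = 15 − 5.85 = 9.15.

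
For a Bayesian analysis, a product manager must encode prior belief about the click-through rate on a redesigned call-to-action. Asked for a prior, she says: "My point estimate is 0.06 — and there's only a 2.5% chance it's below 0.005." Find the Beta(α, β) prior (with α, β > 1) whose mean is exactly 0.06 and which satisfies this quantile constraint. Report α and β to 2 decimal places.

α ≈ 1.58, β ≈ 24.68

With mean 0.06 fixed, write α = 0.06s, β = 0.94s where s = α+β.
Need P(θ < 0.005) = 0.025 under Beta(0.06s, 0.94s). Normal approximation: (q−m)/√(m(1−m)/s) ≈ z_{0.025} = -1.96, so s ≈ 0.06·0.94·(-1.96)²/(0.005−0.06)² = 71.6.
At s = 71.6: P(θ<0.005) ≈ 0.000. Adjusting to match 0.025 gives s ≈ 26.25.
So α = 0.06·26.25 ≈ 1.58, β = 0.94·26.25 ≈ 24.68.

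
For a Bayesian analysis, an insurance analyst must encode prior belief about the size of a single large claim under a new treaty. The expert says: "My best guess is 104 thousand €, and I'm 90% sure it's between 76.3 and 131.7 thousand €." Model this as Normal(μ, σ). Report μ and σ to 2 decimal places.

A symmetric 90% interval runs μ ± z·σ with z = 1.645.
Half-width = 27.7, so σ = 27.7/1.645 = 16.84.
μ is the stated best guess, 104.00.

μ = 104.00, σ = 16.84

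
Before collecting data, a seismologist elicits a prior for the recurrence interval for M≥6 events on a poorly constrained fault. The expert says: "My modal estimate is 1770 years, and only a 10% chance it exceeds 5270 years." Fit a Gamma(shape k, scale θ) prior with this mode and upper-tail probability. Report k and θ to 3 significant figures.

Gamma(k,θ) with k>1 has mode (k−1)θ, so θ = 1770/(k−1).
Need P(X < 5270) = 0.9 with θ tied to k this way. Start at k = 2, θ = 1770: P(X<5270) ≈ 0.797.
Too low — raise k to concentrate. Iterating converges to k ≈ 2.6.
Then θ = 1770/(2.6−1) ≈ 1110.

k ≈ 2.6, θ ≈ 1110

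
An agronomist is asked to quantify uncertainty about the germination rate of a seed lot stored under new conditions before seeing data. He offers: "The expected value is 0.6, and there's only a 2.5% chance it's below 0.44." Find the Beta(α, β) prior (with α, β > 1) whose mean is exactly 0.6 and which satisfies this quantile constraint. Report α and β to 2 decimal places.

With mean 0.6 fixed, write α = 0.6s, β = 0.4s where s = α+β.
Need P(θ < 0.44) = 0.025 under Beta(0.6s, 0.4s). Normal approximation: (q−m)/√(m(1−m)/s) ≈ z_{0.025} = -1.96, so s ≈ 0.6·0.4·(-1.96)²/(0.44−0.6)² = 36.0.
At s = 36.0: P(θ<0.44) ≈ 0.026. Adjusting to match 0.025 gives s ≈ 36.95.
So α = 0.6·36.95 ≈ 22.17, β = 0.4·36.95 ≈ 14.78.

α ≈ 22.17, β ≈ 14.78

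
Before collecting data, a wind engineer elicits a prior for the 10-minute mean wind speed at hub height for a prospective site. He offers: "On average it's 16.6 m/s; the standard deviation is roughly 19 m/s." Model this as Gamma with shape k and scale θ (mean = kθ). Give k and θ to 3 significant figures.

For Gamma(k, scale θ): mean = kθ, variance = kθ², so CV = 1/√k.
CV = SD/mean = 19/16.6 = 1.145, hence k = 1/CV² = 0.763.
Then θ = mean/k = 16.6/0.763 = 21.7.

k ≈ 0.763, θ ≈ 21.7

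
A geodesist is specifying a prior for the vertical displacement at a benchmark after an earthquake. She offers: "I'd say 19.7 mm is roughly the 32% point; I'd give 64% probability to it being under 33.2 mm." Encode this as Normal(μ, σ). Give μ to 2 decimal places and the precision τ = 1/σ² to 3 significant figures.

For Normal(μ,σ), the p-quantile is μ + z_p·σ. Here z_{0.32} = -0.4677, z_{0.64} = 0.3585.
So 19.7 = μ − 0.4677σ and 33.2 = μ + 0.3585σ.
Subtracting: σ = (33.2 − 19.7)/(0.3585 − (-0.4677)) = 16.34.
Then μ = 19.7 − (-0.4677)·16.34 = 27.34.
Precision τ = 1/σ² = 1/16.34² = 0.00375.

μ = 27.34, τ = 0.00375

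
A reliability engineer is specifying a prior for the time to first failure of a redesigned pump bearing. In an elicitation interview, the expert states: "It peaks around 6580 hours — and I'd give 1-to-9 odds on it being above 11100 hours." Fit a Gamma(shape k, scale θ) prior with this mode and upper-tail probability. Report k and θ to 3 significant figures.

Gamma(k,θ) with k>1 has mode (k−1)θ, so θ = 6580/(k−1).
Need P(X < 11100) = 0.9 with θ tied to k this way. Start at k = 2, θ = 6580: P(X<11100) ≈ 0.503.
Too low — raise k to concentrate. Iterating converges to k ≈ 7.92.
Then θ = 6580/(7.92−1) ≈ 951.

k ≈ 7.92, θ ≈ 951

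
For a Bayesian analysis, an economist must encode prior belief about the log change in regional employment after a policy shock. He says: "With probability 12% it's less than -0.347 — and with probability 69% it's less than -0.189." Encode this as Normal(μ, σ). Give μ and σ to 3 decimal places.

The p-quantile of Normal(μ,σ) is μ + z_p·σ, with z_{0.12} = -1.175 and z_{0.69} = 0.4959.
Eliminate σ: μ = (z₂·x₁ − z₁·x₂)/(z₂ − z₁) = (0.4959·-0.347 − (-1.175)·-0.189)/1.671 = -0.236.
Then σ = (x₂ − x₁)/(z₂ − z₁) = (-0.189 − -0.347)/1.671 = 0.095.

μ = -0.236, σ = 0.095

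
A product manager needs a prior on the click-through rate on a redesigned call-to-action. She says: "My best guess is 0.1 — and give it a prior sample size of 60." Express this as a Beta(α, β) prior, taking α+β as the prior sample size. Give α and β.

Under the effective-sample-size interpretation, Beta(α, β) has prior mean α/(α+β) and prior sample size α+β.
So α+β = 60 and α/(α+β) = 0.1, giving α = 0.1·60 = 6 and β = 60 − 6 = 54.

α = 6, β = 54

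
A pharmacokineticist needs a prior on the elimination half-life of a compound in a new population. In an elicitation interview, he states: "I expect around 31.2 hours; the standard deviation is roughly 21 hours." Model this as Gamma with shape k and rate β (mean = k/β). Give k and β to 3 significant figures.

k ≈ 2.21, β ≈ 0.0707

For Gamma(k, rate β): mean = k/β, variance = k/β², so CV = 1/√k.
CV = SD/mean = 21/31.2 = 0.6731, hence k = 1/CV² = 2.21.
Then β = k/mean = 2.21/31.2 = 0.0707.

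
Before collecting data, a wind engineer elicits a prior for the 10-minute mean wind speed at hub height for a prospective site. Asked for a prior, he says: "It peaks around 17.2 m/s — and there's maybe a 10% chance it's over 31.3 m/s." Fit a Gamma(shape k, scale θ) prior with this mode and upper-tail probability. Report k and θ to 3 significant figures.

Gamma(k,θ) with k>1 has mode (k−1)θ, so θ = 17.2/(k−1).
Need P(X < 31.3) = 0.9 with θ tied to k this way. Start at k = 2, θ = 17.2: P(X<31.3) ≈ 0.543.
Too low — raise k to concentrate. Iterating converges to k ≈ 6.32.
Then θ = 17.2/(6.32−1) ≈ 3.24.

k ≈ 6.32, θ ≈ 3.24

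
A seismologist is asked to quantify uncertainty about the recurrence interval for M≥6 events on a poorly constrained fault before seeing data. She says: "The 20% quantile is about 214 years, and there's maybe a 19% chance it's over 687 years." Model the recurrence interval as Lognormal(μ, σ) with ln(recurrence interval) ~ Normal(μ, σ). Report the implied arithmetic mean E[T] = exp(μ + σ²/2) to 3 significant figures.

If T ~ Lognormal(μ,σ) then ln T ~ Normal(μ,σ), so the p-quantile of ln T is μ + z_p·σ.
ln(214) = 5.366 and ln(687) = 6.532; z_{0.2} = -0.8416, z_{0.81} = 0.8779.
σ = (6.532 − 5.366)/(0.8779 − (-0.8416)) = 0.678.
μ = 5.366 − (-0.8416)·0.678 = 5.937.
E[T] = exp(μ + σ²/2) = exp(5.937 + 0.2300) = 477 years.

E[T] ≈ 477 years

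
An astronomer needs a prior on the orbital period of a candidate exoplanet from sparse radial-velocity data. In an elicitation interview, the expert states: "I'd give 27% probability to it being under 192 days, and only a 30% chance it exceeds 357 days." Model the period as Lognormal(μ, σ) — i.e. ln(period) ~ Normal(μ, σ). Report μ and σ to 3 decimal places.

If T ~ Lognormal(μ,σ) then ln T ~ Normal(μ,σ), so the p-quantile of ln T is μ + z_p·σ.
ln(192) = 5.257 and ln(357) = 5.878; z_{0.27} = -0.6128, z_{0.7} = 0.5244.
σ = (5.878 − 5.257)/(0.5244 − (-0.6128)) = 0.545.
μ = 5.257 − (-0.6128)·0.545 = 5.592.

μ ≈ 5.592, σ ≈ 0.545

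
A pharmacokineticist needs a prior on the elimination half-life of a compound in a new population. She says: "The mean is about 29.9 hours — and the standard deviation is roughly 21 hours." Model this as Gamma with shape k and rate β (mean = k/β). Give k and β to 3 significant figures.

For Gamma(k, rate β): mean = k/β, variance = k/β², so CV = 1/√k.
CV = SD/mean = 21/29.9 = 0.7023, hence k = 1/CV² = 2.03.
Then β = k/mean = 2.03/29.9 = 0.0678.

k ≈ 2.03, β ≈ 0.0678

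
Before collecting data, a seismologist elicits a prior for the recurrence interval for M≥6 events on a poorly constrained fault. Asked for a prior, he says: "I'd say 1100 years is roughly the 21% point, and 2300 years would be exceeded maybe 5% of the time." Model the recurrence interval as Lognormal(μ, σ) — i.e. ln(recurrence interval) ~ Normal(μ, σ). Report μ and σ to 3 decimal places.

μ ≈ 7.246, σ ≈ 0.301

If T ~ Lognormal(μ,σ) then ln T ~ Normal(μ,σ), so the p-quantile of ln T is μ + z_p·σ.
ln(1100) = 7.003 and ln(2300) = 7.741; z_{0.21} = -0.8064, z_{0.95} = 1.645.
σ = (7.741 − 7.003)/(1.645 − (-0.8064)) = 0.301.
μ = 7.003 − (-0.8064)·0.301 = 7.246.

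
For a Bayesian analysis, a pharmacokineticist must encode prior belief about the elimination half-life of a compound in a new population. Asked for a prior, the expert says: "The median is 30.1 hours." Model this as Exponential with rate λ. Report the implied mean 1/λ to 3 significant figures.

mean ≈ 43.4 hours

Exponential median = ln 2 / λ, so λ = ln 2 / 30.1 = 0.023.
Mean = 1/λ = 43.4 hours.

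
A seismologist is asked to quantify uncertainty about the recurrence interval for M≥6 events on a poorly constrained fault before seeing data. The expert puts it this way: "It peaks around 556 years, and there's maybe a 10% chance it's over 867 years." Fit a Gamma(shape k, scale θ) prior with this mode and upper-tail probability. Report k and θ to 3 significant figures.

Gamma(k,θ) with k>1 has mode (k−1)θ, so θ = 556/(k−1).
Need P(X < 867) = 0.9 with θ tied to k this way. Start at k = 2, θ = 556: P(X<867) ≈ 0.462.
Too low — raise k to concentrate. Iterating converges to k ≈ 10.5.
Then θ = 556/(10.5−1) ≈ 58.6.

k ≈ 10.5, θ ≈ 58.6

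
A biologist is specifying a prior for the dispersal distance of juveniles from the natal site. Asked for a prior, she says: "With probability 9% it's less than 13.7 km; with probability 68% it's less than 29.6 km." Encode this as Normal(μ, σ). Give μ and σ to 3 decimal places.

μ = 25.488, σ = 8.792

The p-quantile of Normal(μ,σ) is μ + z_p·σ, with z_{0.09} = -1.341 and z_{0.68} = 0.4677.
Eliminate σ: μ = (z₂·x₁ − z₁·x₂)/(z₂ − z₁) = (0.4677·13.7 − (-1.341)·29.6)/1.808 = 25.488.
Then σ = (x₂ − x₁)/(z₂ − z₁) = (29.6 − 13.7)/1.808 = 8.792.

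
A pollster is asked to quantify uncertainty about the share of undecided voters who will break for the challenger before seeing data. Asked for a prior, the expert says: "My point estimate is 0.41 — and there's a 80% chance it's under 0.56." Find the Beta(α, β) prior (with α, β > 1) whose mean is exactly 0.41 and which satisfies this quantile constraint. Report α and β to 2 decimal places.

With mean 0.41 fixed, write α = 0.41s, β = 0.59s where s = α+β.
Need P(θ < 0.56) = 0.8 under Beta(0.41s, 0.59s). Normal approximation: (q−m)/√(m(1−m)/s) ≈ z_{0.8} = 0.842, so s ≈ 0.41·0.59·(0.842)²/(0.56−0.41)² = 7.6.
At s = 7.6: P(θ<0.56) ≈ 0.802. Adjusting to match 0.8 gives s ≈ 7.50.
So α = 0.41·7.50 ≈ 3.07, β = 0.59·7.50 ≈ 4.42.

α ≈ 3.07, β ≈ 4.42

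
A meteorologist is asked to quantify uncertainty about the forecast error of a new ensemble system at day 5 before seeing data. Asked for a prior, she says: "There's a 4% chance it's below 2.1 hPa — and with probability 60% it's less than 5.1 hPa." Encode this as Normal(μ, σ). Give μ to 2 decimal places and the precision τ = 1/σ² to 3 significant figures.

μ = 4.72, τ = 0.446

The p-quantile of Normal(μ,σ) is μ + z_p·σ, with z_{0.04} = -1.751 and z_{0.6} = 0.2533.
Eliminate σ: μ = (z₂·x₁ − z₁·x₂)/(z₂ − z₁) = (0.2533·2.1 − (-1.751)·5.1)/2.004 = 4.72.
Then σ = (x₂ − x₁)/(z₂ − z₁) = (5.1 − 2.1)/2.004 = 1.50.
Precision τ = 1/σ² = 1/1.497² = 0.446.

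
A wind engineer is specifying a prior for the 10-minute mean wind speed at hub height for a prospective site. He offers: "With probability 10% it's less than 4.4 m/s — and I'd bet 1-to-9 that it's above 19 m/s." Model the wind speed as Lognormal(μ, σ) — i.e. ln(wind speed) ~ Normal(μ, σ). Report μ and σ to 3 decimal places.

If T ~ Lognormal(μ,σ) then ln T ~ Normal(μ,σ), so the p-quantile of ln T is μ + z_p·σ.
ln(4.4) = 1.482 and ln(19) = 2.944; z_{0.1} = -1.282, z_{0.9} = 1.282.
σ = (2.944 − 1.482)/(1.282 − (-1.282)) = 0.571.
μ = 1.482 − (-1.282)·0.571 = 2.213.

μ ≈ 2.213, σ ≈ 0.571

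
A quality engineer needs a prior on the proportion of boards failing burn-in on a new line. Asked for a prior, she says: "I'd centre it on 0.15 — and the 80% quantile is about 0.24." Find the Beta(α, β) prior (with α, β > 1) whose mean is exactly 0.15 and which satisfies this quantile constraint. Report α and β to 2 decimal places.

α ≈ 1.23, β ≈ 6.97

With mean 0.15 fixed, write α = 0.15s, β = 0.85s where s = α+β.
Need P(θ < 0.24) = 0.8 under Beta(0.15s, 0.85s). Normal approximation: (q−m)/√(m(1−m)/s) ≈ z_{0.8} = 0.842, so s ≈ 0.15·0.85·(0.842)²/(0.24−0.15)² = 11.1.
At s = 11.1: P(θ<0.24) ≈ 0.820. Adjusting to match 0.8 gives s ≈ 8.20.
So α = 0.15·8.20 ≈ 1.23, β = 0.85·8.20 ≈ 6.97.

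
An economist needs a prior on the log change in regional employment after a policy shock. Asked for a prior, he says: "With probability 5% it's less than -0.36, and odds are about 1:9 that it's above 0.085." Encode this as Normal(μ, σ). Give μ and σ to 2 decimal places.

μ = -0.11, σ = 0.15

The p-quantile of Normal(μ,σ) is μ + z_p·σ, with z_{0.05} = -1.645 and z_{0.9} = 1.282.
Eliminate σ: μ = (z₂·x₁ − z₁·x₂)/(z₂ − z₁) = (1.282·-0.36 − (-1.645)·0.085)/2.926 = -0.11.
Then σ = (x₂ − x₁)/(z₂ − z₁) = (0.085 − -0.36)/2.926 = 0.15.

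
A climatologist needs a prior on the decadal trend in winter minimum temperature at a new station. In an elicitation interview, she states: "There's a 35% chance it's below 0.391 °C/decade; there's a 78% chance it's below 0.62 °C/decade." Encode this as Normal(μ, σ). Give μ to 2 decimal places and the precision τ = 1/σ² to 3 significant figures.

μ = 0.47, τ = 25.5

The p-quantile of Normal(μ,σ) is μ + z_p·σ, with z_{0.35} = -0.3853 and z_{0.78} = 0.7722.
Eliminate σ: μ = (z₂·x₁ − z₁·x₂)/(z₂ − z₁) = (0.7722·0.391 − (-0.3853)·0.62)/1.158 = 0.47.
Then σ = (x₂ − x₁)/(z₂ − z₁) = (0.62 − 0.391)/1.158 = 0.20.
Precision τ = 1/σ² = 1/0.1978² = 25.5.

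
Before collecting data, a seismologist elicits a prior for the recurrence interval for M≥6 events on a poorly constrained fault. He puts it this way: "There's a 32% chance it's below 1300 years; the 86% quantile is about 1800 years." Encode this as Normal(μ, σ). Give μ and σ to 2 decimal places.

The p-quantile of Normal(μ,σ) is μ + z_p·σ, with z_{0.32} = -0.4677 and z_{0.86} = 1.08.
Eliminate σ: μ = (z₂·x₁ − z₁·x₂)/(z₂ − z₁) = (1.08·1300 − (-0.4677)·1800)/1.548 = 1451.06.
Then σ = (x₂ − x₁)/(z₂ − z₁) = (1800 − 1300)/1.548 = 322.99.

μ = 1451.06, σ = 322.99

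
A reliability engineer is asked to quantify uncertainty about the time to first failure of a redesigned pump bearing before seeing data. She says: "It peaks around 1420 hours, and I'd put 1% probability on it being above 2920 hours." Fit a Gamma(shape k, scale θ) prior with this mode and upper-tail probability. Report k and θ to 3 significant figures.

k ≈ 10.4, θ ≈ 151

Gamma(k,θ) with k>1 has mode (k−1)θ, so θ = 1420/(k−1).
Need P(X < 2920) = 0.99 with θ tied to k this way. Start at k = 2, θ = 1420: P(X<2920) ≈ 0.609.
Too low — raise k to concentrate. Iterating converges to k ≈ 10.4.
Then θ = 1420/(10.4−1) ≈ 151.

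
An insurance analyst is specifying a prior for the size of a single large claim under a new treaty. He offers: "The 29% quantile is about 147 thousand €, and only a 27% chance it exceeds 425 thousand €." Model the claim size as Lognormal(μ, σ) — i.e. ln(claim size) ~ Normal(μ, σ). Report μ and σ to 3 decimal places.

If T ~ Lognormal(μ,σ) then ln T ~ Normal(μ,σ), so the p-quantile of ln T is μ + z_p·σ.
ln(147) = 4.99 and ln(425) = 6.052; z_{0.29} = -0.5534, z_{0.73} = 0.6128.
σ = (6.052 − 4.99)/(0.6128 − (-0.5534)) = 0.910.
μ = 4.99 − (-0.5534)·0.910 = 5.494.

μ ≈ 5.494, σ ≈ 0.910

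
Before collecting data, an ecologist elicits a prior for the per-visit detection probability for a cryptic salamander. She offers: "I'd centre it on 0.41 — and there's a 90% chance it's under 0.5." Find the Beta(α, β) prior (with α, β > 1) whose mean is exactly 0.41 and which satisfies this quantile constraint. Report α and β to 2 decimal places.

With mean 0.41 fixed, write α = 0.41s, β = 0.59s where s = α+β.
Need P(θ < 0.5) = 0.9 under Beta(0.41s, 0.59s). Normal approximation: (q−m)/√(m(1−m)/s) ≈ z_{0.9} = 1.28, so s ≈ 0.41·0.59·(1.28)²/(0.5−0.41)² = 49.0.
At s = 49.0: P(θ<0.5) ≈ 0.899. Adjusting to match 0.9 gives s ≈ 49.56.
So α = 0.41·49.56 ≈ 20.32, β = 0.59·49.56 ≈ 29.24.

α ≈ 20.32, β ≈ 29.24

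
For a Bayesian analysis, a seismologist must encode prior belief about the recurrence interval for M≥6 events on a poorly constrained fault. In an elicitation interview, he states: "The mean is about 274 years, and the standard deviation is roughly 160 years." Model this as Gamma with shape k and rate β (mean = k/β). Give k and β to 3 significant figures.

k ≈ 2.93, β ≈ 0.0107

For Gamma(k, rate β): mean = k/β, variance = k/β², so CV = 1/√k.
CV = SD/mean = 160/274 = 0.5839, hence k = 1/CV² = 2.93.
Then β = k/mean = 2.93/274 = 0.0107.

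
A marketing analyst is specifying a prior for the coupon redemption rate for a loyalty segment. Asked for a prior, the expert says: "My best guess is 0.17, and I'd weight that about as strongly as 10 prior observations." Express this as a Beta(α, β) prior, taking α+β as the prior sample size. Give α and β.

α = 1.7, β = 8.3

Under the effective-sample-size interpretation, Beta(α, β) has prior mean α/(α+β) and prior sample size α+β.
So α+β = 10 and α/(α+β) = 0.17, giving α = 0.17·10 = 1.7 and β = 10 − 1.7 = 8.3.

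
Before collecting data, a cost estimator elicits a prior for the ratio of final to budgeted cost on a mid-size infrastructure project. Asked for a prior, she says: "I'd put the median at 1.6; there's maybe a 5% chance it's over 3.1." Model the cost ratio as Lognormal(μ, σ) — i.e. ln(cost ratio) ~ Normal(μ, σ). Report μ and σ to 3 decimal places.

If T ~ Lognormal(μ,σ) then ln T ~ Normal(μ,σ), so the p-quantile of ln T is μ + z_p·σ.
ln(1.6) = 0.47 and ln(3.1) = 1.131; z_{0.5} = 0, z_{0.95} = 1.645.
σ = (1.131 − 0.47)/(1.645 − (0)) = 0.402.
μ = 0.47 − (0)·0.402 = 0.470.

μ ≈ 0.470, σ ≈ 0.402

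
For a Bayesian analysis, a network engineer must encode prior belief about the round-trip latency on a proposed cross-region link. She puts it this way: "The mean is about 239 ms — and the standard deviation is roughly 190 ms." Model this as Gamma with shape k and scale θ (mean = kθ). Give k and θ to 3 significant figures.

For Gamma(k, scale θ): mean = kθ, variance = kθ², so CV = 1/√k.
CV = SD/mean = 190/239 = 0.795, hence k = 1/CV² = 1.58.
Then θ = mean/k = 239/1.58 = 151.

k ≈ 1.58, θ ≈ 151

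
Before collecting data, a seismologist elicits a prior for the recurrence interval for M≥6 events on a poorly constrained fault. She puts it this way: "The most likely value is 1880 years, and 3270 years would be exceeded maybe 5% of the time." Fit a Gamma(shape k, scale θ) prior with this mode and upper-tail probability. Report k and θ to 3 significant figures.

Gamma(k,θ) with k>1 has mode (k−1)θ, so θ = 1880/(k−1).
Need P(X < 3270) = 0.95 with θ tied to k this way. Start at k = 2, θ = 1880: P(X<3270) ≈ 0.519.
Too low — raise k to concentrate. Iterating converges to k ≈ 10.1.
Then θ = 1880/(10.1−1) ≈ 206.

k ≈ 10.1, θ ≈ 206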